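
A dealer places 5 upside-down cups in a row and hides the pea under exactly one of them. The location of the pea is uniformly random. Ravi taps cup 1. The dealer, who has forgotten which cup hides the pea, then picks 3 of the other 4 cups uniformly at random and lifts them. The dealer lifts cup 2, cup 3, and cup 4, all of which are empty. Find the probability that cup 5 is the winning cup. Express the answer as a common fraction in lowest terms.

Apply Bayes' rule, conditioning on where the pea actually is.
If it is under either of cups 1 and 5 (prior 1/5 each): the dealer picks exactly this set with probability 1/4 regardless, and none is the prize; weight (1/5)·(1/4) = 1/20 each.
If it is under any of cups 2, 3, and 4 (prior 1/5 each): that cup was opened and seen not to hold the prize — ruled out; weight (1/5)·0 = 0 each.
The weights sum to 1/10.
So P(the pea under cup 5 | the dealer opened cup 2, cup 3, and cup 4) = (1/20) / (1/10) = 1/2.

1/2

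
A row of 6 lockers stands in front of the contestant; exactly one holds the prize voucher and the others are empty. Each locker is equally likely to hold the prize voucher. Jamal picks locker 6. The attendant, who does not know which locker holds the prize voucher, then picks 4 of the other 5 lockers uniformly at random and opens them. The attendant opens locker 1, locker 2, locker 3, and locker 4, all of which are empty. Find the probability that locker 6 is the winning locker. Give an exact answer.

Condition on the true location of the prize voucher.
If it is in any of lockers 1, 2, 3, and 4 (prior 1/6 each): that locker was opened and seen not to hold the prize — ruled out; weight (1/6)·0 = 0 each.
If it is in either of lockers 5 and 6 (prior 1/6 each): the attendant picks exactly this set with probability 1/5 regardless, and none is the prize; weight (1/6)·(1/5) = 1/30 each.
The weights sum to 1/15.
So P(the prize voucher in locker 6 | the attendant opened locker 1, locker 2, locker 3, and locker 4) = (1/30) / (1/15) = 1/2.

1/2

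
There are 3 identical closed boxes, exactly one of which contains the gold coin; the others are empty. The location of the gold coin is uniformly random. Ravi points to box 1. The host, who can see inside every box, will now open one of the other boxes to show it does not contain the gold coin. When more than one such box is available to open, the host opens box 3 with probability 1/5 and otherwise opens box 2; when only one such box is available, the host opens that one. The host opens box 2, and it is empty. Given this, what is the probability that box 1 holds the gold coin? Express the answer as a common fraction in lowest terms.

4/9

Condition on the true location of the gold coin.
If it is in box 1 (prior 1/3): box 3 is available but not opened, probability 4/5; weight (1/3)·(4/5) = 4/15.
If it is in box 2 (prior 1/3): the host opened box 2, so this case is ruled out; weight (1/3)·0 = 0.
If it is in box 3 (prior 1/3): only box 2 is available, probability 1; weight (1/3)·1 = 1/3.
The weights sum to 3/5.
So P(the gold coin in box 1 | the host opened box 2) = (4/15) / (3/5) = 4/9.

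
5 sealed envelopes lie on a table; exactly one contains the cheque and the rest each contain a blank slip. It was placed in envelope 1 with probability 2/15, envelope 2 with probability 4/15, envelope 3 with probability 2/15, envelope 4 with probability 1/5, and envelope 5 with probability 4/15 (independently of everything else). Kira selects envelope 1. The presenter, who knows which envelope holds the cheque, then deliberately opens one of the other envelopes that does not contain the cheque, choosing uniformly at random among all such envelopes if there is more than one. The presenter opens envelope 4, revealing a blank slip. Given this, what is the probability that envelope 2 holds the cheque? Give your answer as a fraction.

Apply Bayes' rule, conditioning on where the cheque actually is.
If it is in envelope 1 (prior 2/15): the presenter has 4 equally likely choices, so probability 1/4; weight (2/15)·(1/4) = 1/30.
If it is in either of envelopes 2 and 5 (prior 4/15 each): the presenter has 3 equally likely choices, so probability 1/3; weight (4/15)·(1/3) = 4/45 each.
If it is in envelope 3 (prior 2/15): the presenter has 3 equally likely choices, so probability 1/3; weight (2/15)·(1/3) = 2/45.
If it is in envelope 4 (prior 1/5): the presenter opened envelope 4, so this case is ruled out; weight (1/5)·0 = 0.
The weights sum to 23/90.
So P(the cheque in envelope 2 | the presenter opened envelope 4) = (4/45) / (23/90) = 8/23.

8/23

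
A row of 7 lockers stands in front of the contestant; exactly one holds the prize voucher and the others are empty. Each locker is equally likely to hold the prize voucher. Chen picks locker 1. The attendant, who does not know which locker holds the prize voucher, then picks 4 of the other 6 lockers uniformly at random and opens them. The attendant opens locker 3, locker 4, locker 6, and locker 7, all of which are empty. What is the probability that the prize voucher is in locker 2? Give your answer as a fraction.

1/3

Consider each possible location of the prize voucher in turn.
If it is in any of lockers 1, 2, and 5 (prior 1/7 each): the attendant picks exactly this set with probability 1/15 regardless, and none is the prize; weight (1/7)·(1/15) = 1/105 each.
If it is in any of lockers 3, 4, 6, and 7 (prior 1/7 each): that locker was opened and seen not to hold the prize — ruled out; weight (1/7)·0 = 0 each.
The weights sum to 1/35.
So P(the prize voucher in locker 2 | the attendant opened locker 3, locker 4, locker 6, and locker 7) = (1/105) / (1/35) = 1/3.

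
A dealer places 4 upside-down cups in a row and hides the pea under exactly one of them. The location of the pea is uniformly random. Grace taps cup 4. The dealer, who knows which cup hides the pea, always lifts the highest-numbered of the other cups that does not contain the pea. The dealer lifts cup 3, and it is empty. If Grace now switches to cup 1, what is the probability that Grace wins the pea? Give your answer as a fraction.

Consider each possible location of the pea in turn.
If it is under any of cups 1, 2, and 4 (prior 1/4 each): cup 3 is the highest-numbered option available, probability 1; weight (1/4)·1 = 1/4 each.
If it is under cup 3 (prior 1/4): the dealer opened cup 3, so this case is ruled out; weight (1/4)·0 = 0.
The weights sum to 3/4.
So P(the pea under cup 1 | the dealer opened cup 3) = (1/4) / (3/4) = 1/3.

1/3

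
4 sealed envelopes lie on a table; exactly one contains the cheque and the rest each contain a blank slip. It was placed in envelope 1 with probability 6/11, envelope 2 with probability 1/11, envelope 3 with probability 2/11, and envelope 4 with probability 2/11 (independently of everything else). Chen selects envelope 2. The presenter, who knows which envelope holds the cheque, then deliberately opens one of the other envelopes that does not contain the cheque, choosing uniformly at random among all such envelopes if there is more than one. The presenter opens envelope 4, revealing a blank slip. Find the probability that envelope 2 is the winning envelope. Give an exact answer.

Condition on the true location of the cheque.
If it is in envelope 1 (prior 6/11): the presenter has 2 equally likely choices, so probability 1/2; weight (6/11)·(1/2) = 3/11.
If it is in envelope 2 (prior 1/11): the presenter has 3 equally likely choices, so probability 1/3; weight (1/11)·(1/3) = 1/33.
If it is in envelope 3 (prior 2/11): the presenter has 2 equally likely choices, so probability 1/2; weight (2/11)·(1/2) = 1/11.
If it is in envelope 4 (prior 2/11): the presenter opened envelope 4, so this case is ruled out; weight (2/11)·0 = 0.
The weights sum to 13/33.
So P(the cheque in envelope 2 | the presenter opened envelope 4) = (1/33) / (13/33) = 1/13.

1/13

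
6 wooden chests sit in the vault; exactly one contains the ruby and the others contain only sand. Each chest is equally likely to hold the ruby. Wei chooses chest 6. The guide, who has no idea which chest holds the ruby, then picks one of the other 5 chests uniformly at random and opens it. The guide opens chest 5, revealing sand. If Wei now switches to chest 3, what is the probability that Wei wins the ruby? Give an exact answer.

Because the guide chose which chest to open without knowing where the ruby is, the choice is independent of the prize location. Learning that chest 5 does not hold the ruby simply rules out that one location and leaves the remaining 5 chests still equally likely by symmetry.
So P(the ruby in chest 3) = 1/5.

1/5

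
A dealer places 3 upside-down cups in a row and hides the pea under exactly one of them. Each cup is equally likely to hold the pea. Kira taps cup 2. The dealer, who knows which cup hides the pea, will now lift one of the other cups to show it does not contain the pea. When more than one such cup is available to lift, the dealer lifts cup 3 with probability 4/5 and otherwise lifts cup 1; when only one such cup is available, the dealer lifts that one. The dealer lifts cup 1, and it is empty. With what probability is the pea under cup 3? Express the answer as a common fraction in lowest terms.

Condition on the true location of the pea.
If it is under cup 1 (prior 1/3): the dealer opened cup 1, so this case is ruled out; weight (1/3)·0 = 0.
If it is under cup 2 (prior 1/3): cup 3 is available but not opened, probability 1/5; weight (1/3)·(1/5) = 1/15.
If it is under cup 3 (prior 1/3): only cup 1 is available, probability 1; weight (1/3)·1 = 1/3.
The weights sum to 2/5.
So P(the pea under cup 3 | the dealer opened cup 1) = (1/3) / (2/5) = 5/6.

5/6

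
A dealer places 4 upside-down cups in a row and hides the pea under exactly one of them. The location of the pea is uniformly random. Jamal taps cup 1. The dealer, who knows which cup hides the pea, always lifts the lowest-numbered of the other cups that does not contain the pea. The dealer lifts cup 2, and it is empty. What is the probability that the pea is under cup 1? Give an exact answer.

1/3

Apply Bayes' rule, conditioning on where the pea actually is.
If it is under any of cups 1, 3, and 4 (prior 1/4 each): cup 2 is the lowest-numbered option available, probability 1; weight (1/4)·1 = 1/4 each.
If it is under cup 2 (prior 1/4): the dealer opened cup 2, so this case is ruled out; weight (1/4)·0 = 0.
The weights sum to 3/4.
So P(the pea under cup 1 | the dealer opened cup 2) = (1/4) / (3/4) = 1/3.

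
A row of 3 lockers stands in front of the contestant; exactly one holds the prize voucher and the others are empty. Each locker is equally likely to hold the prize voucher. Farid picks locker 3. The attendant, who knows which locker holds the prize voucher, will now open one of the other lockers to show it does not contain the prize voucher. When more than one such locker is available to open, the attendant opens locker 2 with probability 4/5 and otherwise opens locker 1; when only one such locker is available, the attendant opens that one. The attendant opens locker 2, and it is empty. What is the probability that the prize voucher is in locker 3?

Condition on the true location of the prize voucher.
If it is in locker 1 (prior 1/3): only locker 2 is available, probability 1; weight (1/3)·1 = 1/3.
If it is in locker 2 (prior 1/3): the attendant opened locker 2, so this case is ruled out; weight (1/3)·0 = 0.
If it is in locker 3 (prior 1/3): locker 2 is available, opened with probability 4/5; weight (1/3)·(4/5) = 4/15.
The weights sum to 3/5.
So P(the prize voucher in locker 3 | the attendant opened locker 2) = (4/15) / (3/5) = 4/9.

4/9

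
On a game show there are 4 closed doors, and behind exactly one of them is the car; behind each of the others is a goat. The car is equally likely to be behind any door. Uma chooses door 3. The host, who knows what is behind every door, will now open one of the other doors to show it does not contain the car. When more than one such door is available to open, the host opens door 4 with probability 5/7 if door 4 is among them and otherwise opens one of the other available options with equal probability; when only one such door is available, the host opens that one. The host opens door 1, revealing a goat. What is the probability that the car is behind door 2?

Condition on the true location of the car.
If it is behind door 1 (prior 1/4): the host opened door 1, so this case is ruled out; weight (1/4)·0 = 0.
If it is behind door 2 (prior 1/4): door 4 is available but not opened, probability 2/7; weight (1/4)·(2/7) = 1/14.
If it is behind door 3 (prior 1/4): door 4 is available but not opened; door 1 gets probability (1 − 5/7)/2 = 1/7; weight (1/4)·(1/7) = 1/28.
If it is behind door 4 (prior 1/4): door 4 holds the prize so is unavailable; the host chooses uniformly among the 2 others, probability 1/2; weight (1/4)·(1/2) = 1/8.
The weights sum to 13/56.
So P(the car behind door 2 | the host opened door 1) = (1/14) / (13/56) = 4/13.

4/13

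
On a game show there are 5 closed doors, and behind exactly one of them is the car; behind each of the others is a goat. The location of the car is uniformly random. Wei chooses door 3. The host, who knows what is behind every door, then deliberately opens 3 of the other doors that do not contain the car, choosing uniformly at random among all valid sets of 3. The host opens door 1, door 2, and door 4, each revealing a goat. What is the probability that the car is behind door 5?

4/5

Consider each possible location of the car in turn.
If it is behind any of doors 1, 2, and 4 (prior 1/5 each): that door was opened and seen not to hold the prize — ruled out; weight (1/5)·0 = 0 each.
If it is behind door 3 (prior 1/5): the host has 4 equally likely choices, so probability 1/4; weight (1/5)·(1/4) = 1/20.
If it is behind door 5 (prior 1/5): the host has no choice, probability 1; weight (1/5)·1 = 1/5.
The weights sum to 1/4.
So P(the car behind door 5 | the host opened door 1, door 2, and door 4) = (1/5) / (1/4) = 4/5.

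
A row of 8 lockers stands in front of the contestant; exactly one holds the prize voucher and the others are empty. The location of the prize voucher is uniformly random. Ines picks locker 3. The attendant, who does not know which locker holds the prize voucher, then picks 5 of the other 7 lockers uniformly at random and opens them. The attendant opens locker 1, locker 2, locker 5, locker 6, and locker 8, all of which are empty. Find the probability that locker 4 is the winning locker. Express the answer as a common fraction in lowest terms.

1/3

Consider each possible location of the prize voucher in turn.
If it is in any of lockers 1, 2, 5, 6, and 8 (prior 1/8 each): that locker was opened and seen not to hold the prize — ruled out; weight (1/8)·0 = 0 each.
If it is in any of lockers 3, 4, and 7 (prior 1/8 each): the attendant picks exactly this set with probability 1/21 regardless, and none is the prize; weight (1/8)·(1/21) = 1/168 each.
The weights sum to 1/56.
So P(the prize voucher in locker 4 | the attendant opened locker 1, locker 2, locker 5, locker 6, and locker 8) = (1/168) / (1/56) = 1/3.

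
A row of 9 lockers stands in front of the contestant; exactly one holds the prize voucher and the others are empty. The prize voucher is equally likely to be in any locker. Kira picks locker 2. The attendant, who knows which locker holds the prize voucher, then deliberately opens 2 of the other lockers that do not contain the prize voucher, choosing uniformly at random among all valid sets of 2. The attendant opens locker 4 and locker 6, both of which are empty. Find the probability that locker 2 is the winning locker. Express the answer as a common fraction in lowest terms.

1/9

Condition on the true location of the prize voucher.
If it is in any of lockers 1, 3, 5, 7, 8, and 9 (prior 1/9 each): the attendant has 21 equally likely choices, so probability 1/21; weight (1/9)·(1/21) = 1/189 each.
If it is in locker 2 (prior 1/9): the attendant has 28 equally likely choices, so probability 1/28; weight (1/9)·(1/28) = 1/252.
If it is in either of lockers 4 and 6 (prior 1/9 each): that locker was opened and seen not to hold the prize — ruled out; weight (1/9)·0 = 0 each.
The weights sum to 1/28.
So P(the prize voucher in locker 2 | the attendant opened locker 4 and locker 6) = (1/252) / (1/28) = 1/9.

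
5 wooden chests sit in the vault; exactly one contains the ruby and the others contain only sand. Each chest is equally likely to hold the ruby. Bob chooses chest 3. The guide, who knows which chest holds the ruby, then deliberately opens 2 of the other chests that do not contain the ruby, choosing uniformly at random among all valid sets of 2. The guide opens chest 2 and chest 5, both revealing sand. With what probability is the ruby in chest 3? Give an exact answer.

1/5

Consider each possible location of the ruby in turn.
If it is in either of chests 1 and 4 (prior 1/5 each): the guide has 3 equally likely choices, so probability 1/3; weight (1/5)·(1/3) = 1/15 each.
If it is in either of chests 2 and 5 (prior 1/5 each): that chest was opened and seen not to hold the prize — ruled out; weight (1/5)·0 = 0 each.
If it is in chest 3 (prior 1/5): the guide has 6 equally likely choices, so probability 1/6; weight (1/5)·(1/6) = 1/30.
The weights sum to 1/6.
So P(the ruby in chest 3 | the guide opened chest 2 and chest 5) = (1/30) / (1/6) = 1/5.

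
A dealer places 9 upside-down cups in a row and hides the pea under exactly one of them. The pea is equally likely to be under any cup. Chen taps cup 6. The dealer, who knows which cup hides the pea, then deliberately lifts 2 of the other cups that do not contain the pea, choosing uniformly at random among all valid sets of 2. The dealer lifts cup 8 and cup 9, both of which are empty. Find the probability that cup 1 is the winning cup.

4/27

Consider each possible location of the pea in turn.
If it is under any of cups 1, 2, 3, 4, 5, and 7 (prior 1/9 each): the dealer has 21 equally likely choices, so probability 1/21; weight (1/9)·(1/21) = 1/189 each.
If it is under cup 6 (prior 1/9): the dealer has 28 equally likely choices, so probability 1/28; weight (1/9)·(1/28) = 1/252.
If it is under either of cups 8 and 9 (prior 1/9 each): that cup was opened and seen not to hold the prize — ruled out; weight (1/9)·0 = 0 each.
The weights sum to 1/28.
So P(the pea under cup 1 | the dealer opened cup 8 and cup 9) = (1/189) / (1/28) = 4/27.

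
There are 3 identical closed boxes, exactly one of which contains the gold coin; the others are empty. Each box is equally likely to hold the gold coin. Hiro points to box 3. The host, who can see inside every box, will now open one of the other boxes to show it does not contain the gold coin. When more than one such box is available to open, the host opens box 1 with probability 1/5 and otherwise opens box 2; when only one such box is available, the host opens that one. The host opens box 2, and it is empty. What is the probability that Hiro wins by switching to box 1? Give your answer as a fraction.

5/9

Consider each possible location of the gold coin in turn.
If it is in box 1 (prior 1/3): only box 2 is available, probability 1; weight (1/3)·1 = 1/3.
If it is in box 2 (prior 1/3): the host opened box 2, so this case is ruled out; weight (1/3)·0 = 0.
If it is in box 3 (prior 1/3): box 1 is available but not opened, probability 4/5; weight (1/3)·(4/5) = 4/15.
The weights sum to 3/5.
So P(the gold coin in box 1 | the host opened box 2) = (1/3) / (3/5) = 5/9.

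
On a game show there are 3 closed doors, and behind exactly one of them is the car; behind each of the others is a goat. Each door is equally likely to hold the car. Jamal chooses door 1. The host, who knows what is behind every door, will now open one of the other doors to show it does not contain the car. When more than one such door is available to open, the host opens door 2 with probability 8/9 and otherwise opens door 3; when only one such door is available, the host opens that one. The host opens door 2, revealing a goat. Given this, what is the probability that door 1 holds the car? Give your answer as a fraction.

Condition on the true location of the car.
If it is behind door 1 (prior 1/3): door 2 is available, opened with probability 8/9; weight (1/3)·(8/9) = 8/27.
If it is behind door 2 (prior 1/3): the host opened door 2, so this case is ruled out; weight (1/3)·0 = 0.
If it is behind door 3 (prior 1/3): only door 2 is available, probability 1; weight (1/3)·1 = 1/3.
The weights sum to 17/27.
So P(the car behind door 1 | the host opened door 2) = (8/27) / (17/27) = 8/17.

8/17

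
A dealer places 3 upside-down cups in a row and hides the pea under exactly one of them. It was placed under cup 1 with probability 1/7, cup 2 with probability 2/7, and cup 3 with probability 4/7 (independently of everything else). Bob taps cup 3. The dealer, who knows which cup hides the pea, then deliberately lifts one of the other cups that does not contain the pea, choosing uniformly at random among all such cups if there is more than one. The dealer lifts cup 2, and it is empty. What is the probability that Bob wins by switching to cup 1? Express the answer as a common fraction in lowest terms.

1/3

Consider each possible location of the pea in turn.
If it is under cup 1 (prior 1/7): the dealer has no choice, probability 1; weight (1/7)·1 = 1/7.
If it is under cup 2 (prior 2/7): the dealer opened cup 2, so this case is ruled out; weight (2/7)·0 = 0.
If it is under cup 3 (prior 4/7): the dealer has 2 equally likely choices, so probability 1/2; weight (4/7)·(1/2) = 2/7.
The weights sum to 3/7.
So P(the pea under cup 1 | the dealer opened cup 2) = (1/7) / (3/7) = 1/3.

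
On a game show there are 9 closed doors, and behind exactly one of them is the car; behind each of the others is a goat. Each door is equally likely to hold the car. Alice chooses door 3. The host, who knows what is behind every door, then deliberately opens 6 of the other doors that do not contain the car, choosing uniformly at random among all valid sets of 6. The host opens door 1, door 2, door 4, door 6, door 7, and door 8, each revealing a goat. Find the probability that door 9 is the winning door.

4/9

Condition on the true location of the car.
If it is behind any of doors 1, 2, 4, 6, 7, and 8 (prior 1/9 each): that door was opened and seen not to hold the prize — ruled out; weight (1/9)·0 = 0 each.
If it is behind door 3 (prior 1/9): the host has 28 equally likely choices, so probability 1/28; weight (1/9)·(1/28) = 1/252.
If it is behind either of doors 5 and 9 (prior 1/9 each): the host has 7 equally likely choices, so probability 1/7; weight (1/9)·(1/7) = 1/63 each.
The weights sum to 1/28.
So P(the car behind door 9 | the host opened door 1, door 2, door 4, door 6, door 7, and door 8) = (1/63) / (1/28) = 4/9.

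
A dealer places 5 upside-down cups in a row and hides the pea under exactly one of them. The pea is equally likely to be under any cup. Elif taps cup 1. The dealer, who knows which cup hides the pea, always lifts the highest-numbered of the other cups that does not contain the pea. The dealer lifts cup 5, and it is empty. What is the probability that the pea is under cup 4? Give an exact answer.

Apply Bayes' rule, conditioning on where the pea actually is.
If it is under any of cups 1, 2, 3, and 4 (prior 1/5 each): cup 5 is the highest-numbered option available, probability 1; weight (1/5)·1 = 1/5 each.
If it is under cup 5 (prior 1/5): the dealer opened cup 5, so this case is ruled out; weight (1/5)·0 = 0.
The weights sum to 4/5.
So P(the pea under cup 4 | the dealer opened cup 5) = (1/5) / (4/5) = 1/4.

1/4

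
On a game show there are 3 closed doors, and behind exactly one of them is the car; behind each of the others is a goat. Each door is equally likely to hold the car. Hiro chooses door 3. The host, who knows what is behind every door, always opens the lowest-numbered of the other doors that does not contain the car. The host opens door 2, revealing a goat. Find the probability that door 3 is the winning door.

0

Condition on the true location of the car.
If it is behind door 1 (prior 1/3): door 2 is the lowest-numbered option available, probability 1; weight (1/3)·1 = 1/3.
If it is behind door 2 (prior 1/3): the host opened door 2, so this case is ruled out; weight (1/3)·0 = 0.
If it is behind door 3 (prior 1/3): the host would have opened door 1 instead, probability 0; weight (1/3)·0 = 0.
The weights sum to 1/3.
So P(the car behind door 3 | the host opened door 2) = 0 / (1/3) = 0.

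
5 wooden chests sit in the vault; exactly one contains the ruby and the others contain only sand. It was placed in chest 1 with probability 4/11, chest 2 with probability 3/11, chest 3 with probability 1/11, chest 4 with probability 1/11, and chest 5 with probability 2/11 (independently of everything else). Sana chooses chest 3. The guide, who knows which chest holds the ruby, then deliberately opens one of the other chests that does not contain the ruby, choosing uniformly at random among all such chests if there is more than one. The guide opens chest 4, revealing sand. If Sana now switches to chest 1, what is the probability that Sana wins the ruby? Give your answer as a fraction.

Consider each possible location of the ruby in turn.
If it is in chest 1 (prior 4/11): the guide has 3 equally likely choices, so probability 1/3; weight (4/11)·(1/3) = 4/33.
If it is in chest 2 (prior 3/11): the guide has 3 equally likely choices, so probability 1/3; weight (3/11)·(1/3) = 1/11.
If it is in chest 3 (prior 1/11): the guide has 4 equally likely choices, so probability 1/4; weight (1/11)·(1/4) = 1/44.
If it is in chest 4 (prior 1/11): the guide opened chest 4, so this case is ruled out; weight (1/11)·0 = 0.
If it is in chest 5 (prior 2/11): the guide has 3 equally likely choices, so probability 1/3; weight (2/11)·(1/3) = 2/33.
The weights sum to 13/44.
So P(the ruby in chest 1 | the guide opened chest 4) = (4/33) / (13/44) = 16/39.

16/39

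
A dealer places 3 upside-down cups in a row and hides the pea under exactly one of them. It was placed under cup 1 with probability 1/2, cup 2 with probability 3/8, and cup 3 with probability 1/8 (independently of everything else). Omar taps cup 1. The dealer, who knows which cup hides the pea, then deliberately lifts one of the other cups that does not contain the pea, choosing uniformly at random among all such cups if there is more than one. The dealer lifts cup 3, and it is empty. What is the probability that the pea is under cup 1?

2/5

Condition on the true location of the pea.
If it is under cup 1 (prior 1/2): the dealer has 2 equally likely choices, so probability 1/2; weight (1/2)·(1/2) = 1/4.
If it is under cup 2 (prior 3/8): the dealer has no choice, probability 1; weight (3/8)·1 = 3/8.
If it is under cup 3 (prior 1/8): the dealer opened cup 3, so this case is ruled out; weight (1/8)·0 = 0.
The weights sum to 5/8.
So P(the pea under cup 1 | the dealer opened cup 3) = (1/4) / (5/8) = 2/5.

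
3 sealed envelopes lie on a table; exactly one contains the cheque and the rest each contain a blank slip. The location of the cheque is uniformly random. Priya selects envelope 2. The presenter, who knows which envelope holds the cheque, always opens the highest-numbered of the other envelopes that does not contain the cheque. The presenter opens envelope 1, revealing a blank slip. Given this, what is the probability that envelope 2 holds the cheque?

0

Condition on the true location of the cheque.
If it is in envelope 1 (prior 1/3): the presenter opened envelope 1, so this case is ruled out; weight (1/3)·0 = 0.
If it is in envelope 2 (prior 1/3): the presenter would have opened envelope 3 instead, probability 0; weight (1/3)·0 = 0.
If it is in envelope 3 (prior 1/3): envelope 1 is the highest-numbered option available, probability 1; weight (1/3)·1 = 1/3.
The weights sum to 1/3.
So P(the cheque in envelope 2 | the presenter opened envelope 1) = 0 / (1/3) = 0.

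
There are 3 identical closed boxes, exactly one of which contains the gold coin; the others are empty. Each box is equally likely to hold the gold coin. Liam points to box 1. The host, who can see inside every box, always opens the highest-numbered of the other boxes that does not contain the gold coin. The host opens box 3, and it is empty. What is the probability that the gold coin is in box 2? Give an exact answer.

Condition on the true location of the gold coin.
If it is in either of boxes 1 and 2 (prior 1/3 each): box 3 is the highest-numbered option available, probability 1; weight (1/3)·1 = 1/3 each.
If it is in box 3 (prior 1/3): the host opened box 3, so this case is ruled out; weight (1/3)·0 = 0.
The weights sum to 2/3.
So P(the gold coin in box 2 | the host opened box 3) = (1/3) / (2/3) = 1/2.

1/2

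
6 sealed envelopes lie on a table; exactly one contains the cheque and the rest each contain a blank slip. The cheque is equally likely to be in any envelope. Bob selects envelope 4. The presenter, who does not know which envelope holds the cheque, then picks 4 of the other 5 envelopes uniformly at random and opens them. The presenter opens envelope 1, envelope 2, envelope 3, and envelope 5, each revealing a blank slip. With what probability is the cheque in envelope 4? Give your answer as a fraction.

Consider each possible location of the cheque in turn.
If it is in any of envelopes 1, 2, 3, and 5 (prior 1/6 each): that envelope was opened and seen not to hold the prize — ruled out; weight (1/6)·0 = 0 each.
If it is in either of envelopes 4 and 6 (prior 1/6 each): the presenter picks exactly this set with probability 1/5 regardless, and none is the prize; weight (1/6)·(1/5) = 1/30 each.
The weights sum to 1/15.
So P(the cheque in envelope 4 | the presenter opened envelope 1, envelope 2, envelope 3, and envelope 5) = (1/30) / (1/15) = 1/2.

1/2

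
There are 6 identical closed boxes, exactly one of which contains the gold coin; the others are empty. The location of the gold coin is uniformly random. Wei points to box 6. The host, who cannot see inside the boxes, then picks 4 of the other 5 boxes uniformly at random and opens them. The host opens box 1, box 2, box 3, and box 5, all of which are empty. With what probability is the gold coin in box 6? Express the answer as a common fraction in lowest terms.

1/2

Consider each possible location of the gold coin in turn.
If it is in any of boxes 1, 2, 3, and 5 (prior 1/6 each): that box was opened and seen not to hold the prize — ruled out; weight (1/6)·0 = 0 each.
If it is in either of boxes 4 and 6 (prior 1/6 each): the host picks exactly this set with probability 1/5 regardless, and none is the prize; weight (1/6)·(1/5) = 1/30 each.
The weights sum to 1/15.
So P(the gold coin in box 6 | the host opened box 1, box 2, box 3, and box 5) = (1/30) / (1/15) = 1/2.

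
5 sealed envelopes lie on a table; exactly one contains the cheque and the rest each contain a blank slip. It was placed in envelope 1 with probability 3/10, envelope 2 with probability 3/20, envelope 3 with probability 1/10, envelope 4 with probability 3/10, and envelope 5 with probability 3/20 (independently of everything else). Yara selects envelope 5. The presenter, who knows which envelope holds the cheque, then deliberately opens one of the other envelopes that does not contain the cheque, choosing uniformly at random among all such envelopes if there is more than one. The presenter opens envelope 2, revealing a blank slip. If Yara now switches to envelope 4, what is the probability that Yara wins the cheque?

24/65

Consider each possible location of the cheque in turn.
If it is in either of envelopes 1 and 4 (prior 3/10 each): the presenter has 3 equally likely choices, so probability 1/3; weight (3/10)·(1/3) = 1/10 each.
If it is in envelope 2 (prior 3/20): the presenter opened envelope 2, so this case is ruled out; weight (3/20)·0 = 0.
If it is in envelope 3 (prior 1/10): the presenter has 3 equally likely choices, so probability 1/3; weight (1/10)·(1/3) = 1/30.
If it is in envelope 5 (prior 3/20): the presenter has 4 equally likely choices, so probability 1/4; weight (3/20)·(1/4) = 3/80.
The weights sum to 13/48.
So P(the cheque in envelope 4 | the presenter opened envelope 2) = (1/10) / (13/48) = 24/65.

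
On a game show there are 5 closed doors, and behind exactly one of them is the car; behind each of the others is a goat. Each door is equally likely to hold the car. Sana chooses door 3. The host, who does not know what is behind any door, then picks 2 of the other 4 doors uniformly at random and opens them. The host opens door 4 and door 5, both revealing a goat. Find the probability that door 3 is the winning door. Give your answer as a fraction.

1/3

Consider each possible location of the car in turn.
If it is behind any of doors 1, 2, and 3 (prior 1/5 each): the host picks exactly this set with probability 1/6 regardless, and none is the prize; weight (1/5)·(1/6) = 1/30 each.
If it is behind either of doors 4 and 5 (prior 1/5 each): that door was opened and seen not to hold the prize — ruled out; weight (1/5)·0 = 0 each.
The weights sum to 1/10.
So P(the car behind door 3 | the host opened door 4 and door 5) = (1/30) / (1/10) = 1/3.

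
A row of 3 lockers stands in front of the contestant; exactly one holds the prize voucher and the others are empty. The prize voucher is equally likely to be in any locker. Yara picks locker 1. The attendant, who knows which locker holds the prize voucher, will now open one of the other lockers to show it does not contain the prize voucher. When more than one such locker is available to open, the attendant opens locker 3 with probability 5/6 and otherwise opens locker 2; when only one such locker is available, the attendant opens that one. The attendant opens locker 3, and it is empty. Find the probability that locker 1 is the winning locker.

5/11

Apply Bayes' rule, conditioning on where the prize voucher actually is.
If it is in locker 1 (prior 1/3): locker 3 is available, opened with probability 5/6; weight (1/3)·(5/6) = 5/18.
If it is in locker 2 (prior 1/3): only locker 3 is available, probability 1; weight (1/3)·1 = 1/3.
If it is in locker 3 (prior 1/3): the attendant opened locker 3, so this case is ruled out; weight (1/3)·0 = 0.
The weights sum to 11/18.
So P(the prize voucher in locker 1 | the attendant opened locker 3) = (5/18) / (11/18) = 5/11.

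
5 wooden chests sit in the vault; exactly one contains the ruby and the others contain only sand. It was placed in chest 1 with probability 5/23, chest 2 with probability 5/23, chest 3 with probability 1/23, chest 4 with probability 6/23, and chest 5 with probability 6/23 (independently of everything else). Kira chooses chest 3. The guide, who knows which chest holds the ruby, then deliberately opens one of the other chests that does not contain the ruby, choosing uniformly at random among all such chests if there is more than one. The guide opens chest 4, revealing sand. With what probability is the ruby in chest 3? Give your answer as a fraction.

3/67

Condition on the true location of the ruby.
If it is in either of chests 1 and 2 (prior 5/23 each): the guide has 3 equally likely choices, so probability 1/3; weight (5/23)·(1/3) = 5/69 each.
If it is in chest 3 (prior 1/23): the guide has 4 equally likely choices, so probability 1/4; weight (1/23)·(1/4) = 1/92.
If it is in chest 4 (prior 6/23): the guide opened chest 4, so this case is ruled out; weight (6/23)·0 = 0.
If it is in chest 5 (prior 6/23): the guide has 3 equally likely choices, so probability 1/3; weight (6/23)·(1/3) = 2/23.
The weights sum to 67/276.
So P(the ruby in chest 3 | the guide opened chest 4) = (1/92) / (67/276) = 3/67.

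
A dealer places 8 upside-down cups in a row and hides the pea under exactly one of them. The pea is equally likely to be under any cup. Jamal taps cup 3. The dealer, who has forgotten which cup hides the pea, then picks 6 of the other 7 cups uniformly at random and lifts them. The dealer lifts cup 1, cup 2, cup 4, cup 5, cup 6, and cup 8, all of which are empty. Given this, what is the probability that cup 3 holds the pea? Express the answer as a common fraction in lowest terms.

1/2

Because the dealer chose which cups to lift without knowing where the pea is, the choice is independent of the prize location. Learning that none of the 6 opened cups holds the pea simply rules out those 6 locations and leaves the remaining 2 cups still equally likely by symmetry.
So P(the pea under cup 3) = 1/2.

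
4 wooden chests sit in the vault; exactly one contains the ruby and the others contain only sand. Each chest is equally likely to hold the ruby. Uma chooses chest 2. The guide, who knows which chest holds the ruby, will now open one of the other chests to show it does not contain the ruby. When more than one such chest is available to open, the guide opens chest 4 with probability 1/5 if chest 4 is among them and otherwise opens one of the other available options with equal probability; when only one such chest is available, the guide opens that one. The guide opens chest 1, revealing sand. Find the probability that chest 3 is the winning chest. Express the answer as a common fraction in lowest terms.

8/17

Condition on the true location of the ruby.
If it is in chest 1 (prior 1/4): the guide opened chest 1, so this case is ruled out; weight (1/4)·0 = 0.
If it is in chest 2 (prior 1/4): chest 4 is available but not opened; chest 1 gets probability (1 − 1/5)/2 = 2/5; weight (1/4)·(2/5) = 1/10.
If it is in chest 3 (prior 1/4): chest 4 is available but not opened, probability 4/5; weight (1/4)·(4/5) = 1/5.
If it is in chest 4 (prior 1/4): chest 4 holds the prize so is unavailable; the guide chooses uniformly among the 2 others, probability 1/2; weight (1/4)·(1/2) = 1/8.
The weights sum to 17/40.
So P(the ruby in chest 3 | the guide opened chest 1) = (1/5) / (17/40) = 8/17.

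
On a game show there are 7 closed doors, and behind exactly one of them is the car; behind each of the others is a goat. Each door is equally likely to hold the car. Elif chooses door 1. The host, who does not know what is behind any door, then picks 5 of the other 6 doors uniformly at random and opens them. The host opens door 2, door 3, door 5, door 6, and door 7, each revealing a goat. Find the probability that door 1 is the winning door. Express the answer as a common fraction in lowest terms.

1/2

Because the host chose which doors to open without knowing where the car is, the choice is independent of the prize location. Learning that none of the 5 opened doors holds the car simply rules out those 5 locations and leaves the remaining 2 doors still equally likely by symmetry.
So P(the car behind door 1) = 1/2.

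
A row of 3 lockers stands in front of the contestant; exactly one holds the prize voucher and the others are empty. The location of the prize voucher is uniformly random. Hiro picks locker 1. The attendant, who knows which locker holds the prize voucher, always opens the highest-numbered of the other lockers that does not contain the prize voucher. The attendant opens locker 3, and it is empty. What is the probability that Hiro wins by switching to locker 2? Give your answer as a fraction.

1/2

Condition on the true location of the prize voucher.
If it is in either of lockers 1 and 2 (prior 1/3 each): locker 3 is the highest-numbered option available, probability 1; weight (1/3)·1 = 1/3 each.
If it is in locker 3 (prior 1/3): the attendant opened locker 3, so this case is ruled out; weight (1/3)·0 = 0.
The weights sum to 2/3.
So P(the prize voucher in locker 2 | the attendant opened locker 3) = (1/3) / (2/3) = 1/2.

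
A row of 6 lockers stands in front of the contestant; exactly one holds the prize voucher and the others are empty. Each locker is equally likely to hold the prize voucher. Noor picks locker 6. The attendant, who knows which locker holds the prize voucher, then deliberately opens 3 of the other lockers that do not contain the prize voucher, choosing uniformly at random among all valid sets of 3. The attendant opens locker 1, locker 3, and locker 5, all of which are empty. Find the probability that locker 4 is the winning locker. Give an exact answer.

Consider each possible location of the prize voucher in turn.
If it is in any of lockers 1, 3, and 5 (prior 1/6 each): that locker was opened and seen not to hold the prize — ruled out; weight (1/6)·0 = 0 each.
If it is in either of lockers 2 and 4 (prior 1/6 each): the attendant has 4 equally likely choices, so probability 1/4; weight (1/6)·(1/4) = 1/24 each.
If it is in locker 6 (prior 1/6): the attendant has 10 equally likely choices, so probability 1/10; weight (1/6)·(1/10) = 1/60.
The weights sum to 1/10.
So P(the prize voucher in locker 4 | the attendant opened locker 1, locker 3, and locker 5) = (1/24) / (1/10) = 5/12.

5/12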